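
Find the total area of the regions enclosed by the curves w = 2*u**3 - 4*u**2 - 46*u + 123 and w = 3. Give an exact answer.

5137/6

Set the curves equal: 2*u**3 - 4*u**2 - 46*u + 123 = 3, so 2*u**3 - 4*u**2 - 46*u + 120 = 0, which factors as 2*(u - 4)*(u - 3)*(u + 5) = 0. The curves meet at u = -5, 3, 4.
On [-5, 3], w = 2*u**3 - 4*u**2 - 46*u + 123 is on top; that piece has area ∫[-5,3] (2*u**3 - 4*u**2 - 46*u + 120) du = 2560/3.
On [3, 4], w = 3 is on top; that piece has area ∫[3,4] (-(2*u**3 - 4*u**2 - 46*u + 120)) du = 17/6.
Total enclosed area = 2560/3 + 17/6 = 5137/6.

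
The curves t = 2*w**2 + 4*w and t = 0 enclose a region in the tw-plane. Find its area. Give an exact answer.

Both boundary curves give t as a function of w, so integrate with respect to w. Setting them equal: 2*w**2 + 4*w = 0, i.e. 2*w*(w + 2) = 0, so they meet at w = -2, 0.
For w in [-2, 0], t = 2*w**2 + 4*w is on the left; area = ∫[-2,0] (-(2*w**2 + 4*w)) dw = 8/3.

8/3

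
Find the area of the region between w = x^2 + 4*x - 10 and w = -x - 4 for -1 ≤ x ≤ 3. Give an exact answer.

The difference (x^2 + 4*x - 10) - (-x - 4) = x^2 + 5*x - 6 changes sign at x = 1 inside [-1, 3], so split the integral there.
∫[-1,1] (x^2 + 5*x - 6) dx = -34/3; the area of that piece is 34/3.
∫[1,3] (x^2 + 5*x - 6) dx = 50/3.
Total area = 34/3 + 50/3 = 28.

28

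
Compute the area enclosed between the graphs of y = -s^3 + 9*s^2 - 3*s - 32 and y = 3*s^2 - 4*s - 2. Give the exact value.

407/4

Set the curves equal: -s^3 + 9*s^2 - 3*s - 32 = 3*s^2 - 4*s - 2, so -s^3 + 6*s^2 + s - 30 = 0, which factors as -(s - 5)*(s - 3)*(s + 2) = 0. The curves meet at s = -2, 3, 5.
On [-2, 3], y = 3*s^2 - 4*s - 2 is on top; that piece has area ∫[-2,3] (-(-s^3 + 6*s^2 + s - 30)) ds = 375/4.
On [3, 5], y = -s^3 + 9*s^2 - 3*s - 32 is on top; that piece has area ∫[3,5] (-s^3 + 6*s^2 + s - 30) ds = 8.
Total enclosed area = 375/4 + 8 = 407/4.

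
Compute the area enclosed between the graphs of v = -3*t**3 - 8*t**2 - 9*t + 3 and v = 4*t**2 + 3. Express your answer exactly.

37/4

Set the curves equal: -3*t**3 - 8*t**2 - 9*t + 3 = 4*t**2 + 3, so -3*t**3 - 12*t**2 - 9*t = 0, which factors as -3*t*(t + 1)*(t + 3) = 0. The curves meet at t = -3, -1, 0.
On [-3, -1], v = 4*t**2 + 3 is on top; that piece has area ∫[-3,-1] (-(-3*t**3 - 12*t**2 - 9*t)) dt = 8.
On [-1, 0], v = -3*t**3 - 8*t**2 - 9*t + 3 is on top; that piece has area ∫[-1,0] (-3*t**3 - 12*t**2 - 9*t) dt = 5/4.
Total enclosed area = 8 + 5/4 = 37/4.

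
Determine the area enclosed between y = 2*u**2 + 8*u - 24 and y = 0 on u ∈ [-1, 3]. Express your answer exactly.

188/3

The difference (2*u**2 + 8*u - 24) - (0) = 2*u**2 + 8*u - 24 changes sign at u = 2 inside [-1, 3], so split the integral there.
∫[-1,2] (2*u**2 + 8*u - 24) du = -54; the area of that piece is 54.
∫[2,3] (2*u**2 + 8*u - 24) du = 26/3.
Total area = 54 + 26/3 = 188/3.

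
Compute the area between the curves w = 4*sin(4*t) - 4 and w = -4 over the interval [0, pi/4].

2

On [0, pi/4], (4*sin(4*t) - 4) - (-4) = 4*sin(4*t) is ≥ 0 throughout, so the area is a single integral of |4*sin(4*t)|.
∫[0,pi/4] (4*sin(4*t)) dt = 2.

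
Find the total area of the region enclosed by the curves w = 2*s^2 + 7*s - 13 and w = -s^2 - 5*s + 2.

108

Set the curves equal: 2*s^2 + 7*s - 13 = -s^2 - 5*s + 2, so 3*s^2 + 12*s - 15 = 0, which factors as 3*(s - 1)*(s + 5) = 0. The curves meet at s = -5, 1.
On [-5, 1], w = -s^2 - 5*s + 2 is on top; that piece has area ∫[-5,1] (-(3*s^2 + 12*s - 15)) ds = 108.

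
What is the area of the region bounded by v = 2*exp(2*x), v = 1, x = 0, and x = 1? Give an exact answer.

-2 + exp(2)

On [0, 1], (2*exp(2*x)) - (1) = 2*exp(2*x) - 1 is ≥ 0 throughout, so the area is a single integral of |2*exp(2*x) - 1|.
∫[0,1] (2*exp(2*x) - 1) dx = -2 + exp(2).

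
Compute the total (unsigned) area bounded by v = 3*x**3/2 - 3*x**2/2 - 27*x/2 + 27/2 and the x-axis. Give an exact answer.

The curve meets the x-axis where 3*x**3/2 - 3*x**2/2 - 27*x/2 + 27/2 = 0, i.e. 3*(x - 3)*(x - 1)*(x + 3)/2 = 0, at x = -3, 1, 3.
On [-3, 1] the curve lies above the axis; ∫[-3,1] (3*x**3/2 - 3*x**2/2 - 27*x/2 + 27/2) dx = 64, giving area 64.
On [1, 3] the curve lies below the axis; ∫[1,3] (3*x**3/2 - 3*x**2/2 - 27*x/2 + 27/2) dx = -10, giving area 10.
Total area = 64 + 10 = 74.

74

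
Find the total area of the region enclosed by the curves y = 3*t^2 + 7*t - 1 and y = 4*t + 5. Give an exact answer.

Set the curves equal: 3*t^2 + 7*t - 1 = 4*t + 5, so 3*t^2 + 3*t - 6 = 0, which factors as 3*(t - 1)*(t + 2) = 0. The curves meet at t = -2, 1.
On [-2, 1], y = 4*t + 5 is on top; that piece has area ∫[-2,1] (-(3*t^2 + 3*t - 6)) dt = 27/2.

27/2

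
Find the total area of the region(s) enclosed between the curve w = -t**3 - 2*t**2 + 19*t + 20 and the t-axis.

The curve meets the t-axis where -t**3 - 2*t**2 + 19*t + 20 = 0, i.e. -(t - 4)*(t + 1)*(t + 5) = 0, at t = -5, -1, 4.
On [-5, -1] the curve lies below the axis; ∫[-5,-1] (-t**3 - 2*t**2 + 19*t + 20) dt = -224/3, giving area 224/3.
On [-1, 4] the curve lies above the axis; ∫[-1,4] (-t**3 - 2*t**2 + 19*t + 20) dt = 1625/12, giving area 1625/12.
Total area = 224/3 + 1625/12 = 2521/12.

2521/12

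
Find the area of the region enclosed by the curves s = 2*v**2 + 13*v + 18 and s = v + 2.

8/3

Both boundary curves give s as a function of v, so integrate with respect to v. Setting them equal: 2*v**2 + 12*v + 16 = 0, i.e. 2*(v + 2)*(v + 4) = 0, so they meet at v = -4, -2.
For v in [-4, -2], s = 2*v**2 + 13*v + 18 is on the left; area = ∫[-4,-2] (-(2*v**2 + 12*v + 16)) dv = 8/3.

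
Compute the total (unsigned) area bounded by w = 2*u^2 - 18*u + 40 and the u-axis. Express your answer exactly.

The curve meets the u-axis where 2*u^2 - 18*u + 40 = 0, i.e. 2*(u - 5)*(u - 4) = 0, at u = 4, 5.
On [4, 5] the curve lies below the axis; ∫[4,5] (2*u^2 - 18*u + 40) du = -1/3, giving area 1/3.

1/3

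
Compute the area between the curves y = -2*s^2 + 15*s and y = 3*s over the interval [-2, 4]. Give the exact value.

The difference (-2*s^2 + 15*s) - (3*s) = -2*s^2 + 12*s changes sign at s = 0 inside [-2, 4], so split the integral there.
∫[-2,0] (-2*s^2 + 12*s) ds = -88/3; the area of that piece is 88/3.
∫[0,4] (-2*s^2 + 12*s) ds = 160/3.
Total area = 88/3 + 160/3 = 248/3.

248/3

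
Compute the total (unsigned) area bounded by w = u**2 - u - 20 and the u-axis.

The curve meets the u-axis where u**2 - u - 20 = 0, i.e. (u - 5)*(u + 4) = 0, at u = -4, 5.
On [-4, 5] the curve lies below the axis; ∫[-4,5] (u**2 - u - 20) du = -243/2, giving area 243/2.

243/2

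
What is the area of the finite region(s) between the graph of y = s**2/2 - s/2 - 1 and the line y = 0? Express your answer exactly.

9/4

The curve meets the s-axis where s**2/2 - s/2 - 1 = 0, i.e. (s - 2)*(s + 1)/2 = 0, at s = -1, 2.
On [-1, 2] the curve lies below the axis; ∫[-1,2] (s**2/2 - s/2 - 1) ds = -9/4, giving area 9/4.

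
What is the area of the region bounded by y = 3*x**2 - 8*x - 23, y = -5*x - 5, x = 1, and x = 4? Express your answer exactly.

The difference (3*x**2 - 8*x - 23) - (-5*x - 5) = 3*x**2 - 3*x - 18 changes sign at x = 3 inside [1, 4], so split the integral there.
∫[1,3] (3*x**2 - 3*x - 18) dx = -22; the area of that piece is 22.
∫[3,4] (3*x**2 - 3*x - 18) dx = 17/2.
Total area = 22 + 17/2 = 61/2.

61/2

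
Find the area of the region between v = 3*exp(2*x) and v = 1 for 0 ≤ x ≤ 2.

On [0, 2], (3*exp(2*x)) - (1) = 3*exp(2*x) - 1 is ≥ 0 throughout, so the area is a single integral of |3*exp(2*x) - 1|.
∫[0,2] (3*exp(2*x) - 1) dx = -7/2 + 3*exp(4)/2.

-7/2 + 3*exp(4)/2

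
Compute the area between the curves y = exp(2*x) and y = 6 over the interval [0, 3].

The difference (exp(2*x)) - (6) = exp(2*x) - 6 changes sign at x = log(6)/2 inside [0, 3], so split the integral there.
∫[0,log(6)/2] (exp(2*x) - 6) dx = 5/2 - log(216); the area of that piece is -5/2 + log(216).
∫[log(6)/2,3] (exp(2*x) - 6) dx = -21 + 3*log(6) + exp(6)/2.
Total area = (-5/2 + log(216)) + (-21 + 3*log(6) + exp(6)/2) = -47/2 + 6*log(6) + exp(6)/2.

-47/2 + 6*log(6) + exp(6)/2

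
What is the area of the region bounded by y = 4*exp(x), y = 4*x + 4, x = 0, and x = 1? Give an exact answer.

-10 + 4*exp(1)

On [0, 1], (4*exp(x)) - (4*x + 4) = -4*x + 4*exp(x) - 4 is ≥ 0 throughout, so the area is a single integral of |-4*x + 4*exp(x) - 4|.
∫[0,1] (-4*x + 4*exp(x) - 4) dx = -10 + 4*exp(1).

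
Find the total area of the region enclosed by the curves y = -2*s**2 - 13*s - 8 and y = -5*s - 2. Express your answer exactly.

8/3

Set the curves equal: -2*s**2 - 13*s - 8 = -5*s - 2, so -2*s**2 - 8*s - 6 = 0, which factors as -2*(s + 1)*(s + 3) = 0. The curves meet at s = -3, -1.
On [-3, -1], y = -2*s**2 - 13*s - 8 is on top; that piece has area ∫[-3,-1] (-2*s**2 - 8*s - 6) ds = 8/3.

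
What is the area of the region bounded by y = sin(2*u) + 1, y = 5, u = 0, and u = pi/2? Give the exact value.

-1 + 2*pi

On [0, pi/2], (sin(2*u) + 1) - (5) = sin(2*u) - 4 is ≤ 0 throughout, so the area is a single integral of |sin(2*u) - 4|.
∫[0,pi/2] (sin(2*u) - 4) du = 1 - 2*pi; the area of that piece is -1 + 2*pi.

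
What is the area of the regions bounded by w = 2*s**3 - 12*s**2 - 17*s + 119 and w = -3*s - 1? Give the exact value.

517

Set the curves equal: 2*s**3 - 12*s**2 - 17*s + 119 = -3*s - 1, so 2*s**3 - 12*s**2 - 14*s + 120 = 0, which factors as 2*(s - 5)*(s - 4)*(s + 3) = 0. The curves meet at s = -3, 4, 5.
On [-3, 4], w = 2*s**3 - 12*s**2 - 17*s + 119 is on top; that piece has area ∫[-3,4] (2*s**3 - 12*s**2 - 14*s + 120) ds = 1029/2.
On [4, 5], w = -3*s - 1 is on top; that piece has area ∫[4,5] (-(2*s**3 - 12*s**2 - 14*s + 120)) ds = 5/2.
Total enclosed area = 1029/2 + 5/2 = 517.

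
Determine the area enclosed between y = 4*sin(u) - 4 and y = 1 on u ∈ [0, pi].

-8 + 5*pi

On [0, pi], (4*sin(u) - 4) - (1) = 4*sin(u) - 5 is ≤ 0 throughout, so the area is a single integral of |4*sin(u) - 5|.
∫[0,pi] (4*sin(u) - 5) du = 8 - 5*pi; the area of that piece is -8 + 5*pi.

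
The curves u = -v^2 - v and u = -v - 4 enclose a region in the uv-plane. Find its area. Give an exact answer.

Both boundary curves give u as a function of v, so integrate with respect to v. Setting them equal: -v^2 + 4 = 0, i.e. -(v - 2)*(v + 2) = 0, so they meet at v = -2, 2.
For v in [-2, 2], u = -v^2 - v is on the right; area = ∫[-2,2] (-v^2 + 4) dv = 32/3.

32/3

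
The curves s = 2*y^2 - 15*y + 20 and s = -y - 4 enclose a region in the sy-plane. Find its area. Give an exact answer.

Both boundary curves give s as a function of y, so integrate with respect to y. Setting them equal: 2*y^2 - 14*y + 24 = 0, i.e. 2*(y - 4)*(y - 3) = 0, so they meet at y = 3, 4.
For y in [3, 4], s = 2*y^2 - 15*y + 20 is on the left; area = ∫[3,4] (-(2*y^2 - 14*y + 24)) dy = 1/3.

1/3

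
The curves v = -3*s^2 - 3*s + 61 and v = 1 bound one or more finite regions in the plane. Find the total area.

729/2

Set the curves equal: -3*s^2 - 3*s + 61 = 1, so -3*s^2 - 3*s + 60 = 0, which factors as -3*(s - 4)*(s + 5) = 0. The curves meet at s = -5, 4.
On [-5, 4], v = -3*s^2 - 3*s + 61 is on top; that piece has area ∫[-5,4] (-3*s^2 - 3*s + 60) ds = 729/2.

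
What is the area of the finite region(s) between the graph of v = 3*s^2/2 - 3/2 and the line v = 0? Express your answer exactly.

2

The curve meets the s-axis where 3*s^2/2 - 3/2 = 0, i.e. 3*(s - 1)*(s + 1)/2 = 0, at s = -1, 1.
On [-1, 1] the curve lies below the axis; ∫[-1,1] (3*s^2/2 - 3/2) ds = -2, giving area 2.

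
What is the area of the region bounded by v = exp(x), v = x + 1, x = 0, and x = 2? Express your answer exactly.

On [0, 2], (exp(x)) - (x + 1) = -x + exp(x) - 1 is ≥ 0 throughout, so the area is a single integral of |-x + exp(x) - 1|.
∫[0,2] (-x + exp(x) - 1) dx = -5 + exp(2).

-5 + exp(2)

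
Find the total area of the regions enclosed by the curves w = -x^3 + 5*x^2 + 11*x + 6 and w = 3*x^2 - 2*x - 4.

Set the curves equal: -x^3 + 5*x^2 + 11*x + 6 = 3*x^2 - 2*x - 4, so -x^3 + 2*x^2 + 13*x + 10 = 0, which factors as -(x - 5)*(x + 1)*(x + 2) = 0. The curves meet at x = -2, -1, 5.
On [-2, -1], w = 3*x^2 - 2*x - 4 is on top; that piece has area ∫[-2,-1] (-(-x^3 + 2*x^2 + 13*x + 10)) dx = 13/12.
On [-1, 5], w = -x^3 + 5*x^2 + 11*x + 6 is on top; that piece has area ∫[-1,5] (-x^3 + 2*x^2 + 13*x + 10) dx = 144.
Total enclosed area = 13/12 + 144 = 1741/12.

1741/12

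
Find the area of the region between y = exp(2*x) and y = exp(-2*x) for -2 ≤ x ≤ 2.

-2 + exp(-4) + exp(4)

The difference (exp(2*x)) - (exp(-2*x)) = exp(2*x) - exp(-2*x) changes sign at x = 0 inside [-2, 2], so split the integral there.
∫[-2,0] (exp(2*x) - exp(-2*x)) dx = -exp(4)/2 - exp(-4)/2 + 1; the area of that piece is -1 + exp(-4)/2 + exp(4)/2.
∫[0,2] (exp(2*x) - exp(-2*x)) dx = -1 + exp(-4)/2 + exp(4)/2.
Total area = (-1 + exp(-4)/2 + exp(4)/2) + (-1 + exp(-4)/2 + exp(4)/2) = -2 + exp(-4) + exp(4).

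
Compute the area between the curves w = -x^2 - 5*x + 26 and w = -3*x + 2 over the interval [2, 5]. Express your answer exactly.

68/3

The difference (-x^2 - 5*x + 26) - (-3*x + 2) = -x^2 - 2*x + 24 changes sign at x = 4 inside [2, 5], so split the integral there.
∫[2,4] (-x^2 - 2*x + 24) dx = 52/3.
∫[4,5] (-x^2 - 2*x + 24) dx = -16/3; the area of that piece is 16/3.
Total area = 52/3 + 16/3 = 68/3.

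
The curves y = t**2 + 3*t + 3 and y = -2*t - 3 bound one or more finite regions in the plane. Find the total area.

Set the curves equal: t**2 + 3*t + 3 = -2*t - 3, so t**2 + 5*t + 6 = 0, which factors as (t + 2)*(t + 3) = 0. The curves meet at t = -3, -2.
On [-3, -2], y = -2*t - 3 is on top; that piece has area ∫[-3,-2] (-(t**2 + 5*t + 6)) dt = 1/6.

1/6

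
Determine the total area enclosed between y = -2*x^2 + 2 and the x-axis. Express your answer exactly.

The curve meets the x-axis where -2*x^2 + 2 = 0, i.e. -2*(x - 1)*(x + 1) = 0, at x = -1, 1.
On [-1, 1] the curve lies above the axis; ∫[-1,1] (-2*x^2 + 2) dx = 8/3, giving area 8/3.

8/3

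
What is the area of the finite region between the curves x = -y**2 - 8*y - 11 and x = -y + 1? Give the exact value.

Both boundary curves give x as a function of y, so integrate with respect to y. Setting them equal: -y**2 - 7*y - 12 = 0, i.e. -(y + 3)*(y + 4) = 0, so they meet at y = -4, -3.
For y in [-4, -3], x = -y**2 - 8*y - 11 is on the right; area = ∫[-4,-3] (-y**2 - 7*y - 12) dy = 1/6.

1/6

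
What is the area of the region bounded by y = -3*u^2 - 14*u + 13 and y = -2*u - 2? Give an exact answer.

108

Set the curves equal: -3*u^2 - 14*u + 13 = -2*u - 2, so -3*u^2 - 12*u + 15 = 0, which factors as -3*(u - 1)*(u + 5) = 0. The curves meet at u = -5, 1.
On [-5, 1], y = -3*u^2 - 14*u + 13 is on top; that piece has area ∫[-5,1] (-3*u^2 - 12*u + 15) du = 108.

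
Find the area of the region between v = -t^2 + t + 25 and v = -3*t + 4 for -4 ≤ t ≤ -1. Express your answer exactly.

68/3

The difference (-t^2 + t + 25) - (-3*t + 4) = -t^2 + 4*t + 21 changes sign at t = -3 inside [-4, -1], so split the integral there.
∫[-4,-3] (-t^2 + 4*t + 21) dt = -16/3; the area of that piece is 16/3.
∫[-3,-1] (-t^2 + 4*t + 21) dt = 52/3.
Total area = 16/3 + 52/3 = 68/3.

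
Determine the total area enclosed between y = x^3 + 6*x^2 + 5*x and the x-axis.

The curve meets the x-axis where x^3 + 6*x^2 + 5*x = 0, i.e. x*(x + 1)*(x + 5) = 0, at x = -5, -1, 0.
On [-5, -1] the curve lies above the axis; ∫[-5,-1] (x^3 + 6*x^2 + 5*x) dx = 32, giving area 32.
On [-1, 0] the curve lies below the axis; ∫[-1,0] (x^3 + 6*x^2 + 5*x) dx = -3/4, giving area 3/4.
Total area = 32 + 3/4 = 131/4.

131/4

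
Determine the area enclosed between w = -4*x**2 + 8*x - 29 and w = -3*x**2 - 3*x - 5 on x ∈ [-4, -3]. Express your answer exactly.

449/6

On [-4, -3], (-4*x**2 + 8*x - 29) - (-3*x**2 - 3*x - 5) = -x**2 + 11*x - 24 is ≤ 0 throughout, so the area is a single integral of |-x**2 + 11*x - 24|.
∫[-4,-3] (-x**2 + 11*x - 24) dx = -449/6; the area of that piece is 449/6.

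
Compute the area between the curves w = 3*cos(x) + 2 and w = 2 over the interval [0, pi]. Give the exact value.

The difference (3*cos(x) + 2) - (2) = 3*cos(x) changes sign at x = pi/2 inside [0, pi], so split the integral there.
∫[0,pi/2] (3*cos(x)) dx = 3.
∫[pi/2,pi] (3*cos(x)) dx = -3; the area of that piece is 3.
Total area = 3 + 3 = 6.

6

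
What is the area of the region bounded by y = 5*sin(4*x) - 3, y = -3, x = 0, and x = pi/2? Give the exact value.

5

The difference (5*sin(4*x) - 3) - (-3) = 5*sin(4*x) changes sign at x = pi/4 inside [0, pi/2], so split the integral there.
∫[0,pi/4] (5*sin(4*x)) dx = 5/2.
∫[pi/4,pi/2] (5*sin(4*x)) dx = -5/2; the area of that piece is 5/2.
Total area = 5/2 + 5/2 = 5.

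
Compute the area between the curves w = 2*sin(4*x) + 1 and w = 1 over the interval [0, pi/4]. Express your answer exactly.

1

On [0, pi/4], (2*sin(4*x) + 1) - (1) = 2*sin(4*x) is ≥ 0 throughout, so the area is a single integral of |2*sin(4*x)|.
∫[0,pi/4] (2*sin(4*x)) dx = 1.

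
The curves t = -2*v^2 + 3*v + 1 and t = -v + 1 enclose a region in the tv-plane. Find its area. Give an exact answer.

8/3

Both boundary curves give t as a function of v, so integrate with respect to v. Setting them equal: -2*v^2 + 4*v = 0, i.e. -2*v*(v - 2) = 0, so they meet at v = 0, 2.
For v in [0, 2], t = -2*v^2 + 3*v + 1 is on the right; area = ∫[0,2] (-2*v^2 + 4*v) dv = 8/3.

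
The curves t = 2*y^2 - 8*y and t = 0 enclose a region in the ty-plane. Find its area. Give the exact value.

64/3

Both boundary curves give t as a function of y, so integrate with respect to y. Setting them equal: 2*y^2 - 8*y = 0, i.e. 2*y*(y - 4) = 0, so they meet at y = 0, 4.
For y in [0, 4], t = 2*y^2 - 8*y is on the left; area = ∫[0,4] (-(2*y^2 - 8*y)) dy = 64/3.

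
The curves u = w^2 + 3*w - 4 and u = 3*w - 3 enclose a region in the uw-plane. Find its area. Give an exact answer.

4/3

Both boundary curves give u as a function of w, so integrate with respect to w. Setting them equal: w^2 - 1 = 0, i.e. (w - 1)*(w + 1) = 0, so they meet at w = -1, 1.
For w in [-1, 1], u = w^2 + 3*w - 4 is on the left; area = ∫[-1,1] (-(w^2 - 1)) dw = 4/3.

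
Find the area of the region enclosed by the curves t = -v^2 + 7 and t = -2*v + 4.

32/3

Both boundary curves give t as a function of v, so integrate with respect to v. Setting them equal: -v^2 + 2*v + 3 = 0, i.e. -(v - 3)*(v + 1) = 0, so they meet at v = -1, 3.
For v in [-1, 3], t = -v^2 + 7 is on the right; area = ∫[-1,3] (-v^2 + 2*v + 3) dv = 32/3.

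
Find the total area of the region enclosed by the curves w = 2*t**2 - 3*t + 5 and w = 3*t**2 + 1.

Set the curves equal: 2*t**2 - 3*t + 5 = 3*t**2 + 1, so -t**2 - 3*t + 4 = 0, which factors as -(t - 1)*(t + 4) = 0. The curves meet at t = -4, 1.
On [-4, 1], w = 2*t**2 - 3*t + 5 is on top; that piece has area ∫[-4,1] (-t**2 - 3*t + 4) dt = 125/6.

125/6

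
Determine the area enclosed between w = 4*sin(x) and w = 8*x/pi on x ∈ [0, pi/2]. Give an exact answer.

4 - pi

On [0, pi/2], (4*sin(x)) - (8*x/pi) = -8*x/pi + 4*sin(x) is ≥ 0 throughout, so the area is a single integral of |-8*x/pi + 4*sin(x)|.
∫[0,pi/2] (-8*x/pi + 4*sin(x)) dx = 4 - pi.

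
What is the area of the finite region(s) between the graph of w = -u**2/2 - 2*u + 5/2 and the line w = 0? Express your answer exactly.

18

The curve meets the u-axis where -u**2/2 - 2*u + 5/2 = 0, i.e. -(u - 1)*(u + 5)/2 = 0, at u = -5, 1.
On [-5, 1] the curve lies above the axis; ∫[-5,1] (-u**2/2 - 2*u + 5/2) du = 18, giving area 18.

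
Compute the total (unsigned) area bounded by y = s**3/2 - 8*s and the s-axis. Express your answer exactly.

64

The curve meets the s-axis where s**3/2 - 8*s = 0, i.e. s*(s - 4)*(s + 4)/2 = 0, at s = -4, 0, 4.
On [-4, 0] the curve lies above the axis; ∫[-4,0] (s**3/2 - 8*s) ds = 32, giving area 32.
On [0, 4] the curve lies below the axis; ∫[0,4] (s**3/2 - 8*s) ds = -32, giving area 32.
Total area = 32 + 32 = 64.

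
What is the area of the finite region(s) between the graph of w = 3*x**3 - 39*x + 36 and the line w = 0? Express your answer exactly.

The curve meets the x-axis where 3*x**3 - 39*x + 36 = 0, i.e. 3*(x - 3)*(x - 1)*(x + 4) = 0, at x = -4, 1, 3.
On [-4, 1] the curve lies above the axis; ∫[-4,1] (3*x**3 - 39*x + 36) dx = 1125/4, giving area 1125/4.
On [1, 3] the curve lies below the axis; ∫[1,3] (3*x**3 - 39*x + 36) dx = -24, giving area 24.
Total area = 1125/4 + 24 = 1221/4.

1221/4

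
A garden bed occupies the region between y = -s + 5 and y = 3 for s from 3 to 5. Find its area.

On [3, 5], (-s + 5) - (3) = -s + 2 is ≤ 0 throughout, so the area is a single integral of |-s + 2|.
∫[3,5] (-s + 2) ds = -4; the area of that piece is 4.

4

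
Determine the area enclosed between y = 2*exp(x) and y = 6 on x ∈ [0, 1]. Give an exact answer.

8 - 2*exp(1)

On [0, 1], (2*exp(x)) - (6) = 2*exp(x) - 6 is ≤ 0 throughout, so the area is a single integral of |2*exp(x) - 6|.
∫[0,1] (2*exp(x) - 6) dx = -8 + 2*exp(1); the area of that piece is 8 - 2*exp(1).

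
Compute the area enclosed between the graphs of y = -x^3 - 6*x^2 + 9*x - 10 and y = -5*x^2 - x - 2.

Set the curves equal: -x^3 - 6*x^2 + 9*x - 10 = -5*x^2 - x - 2, so -x^3 - x^2 + 10*x - 8 = 0, which factors as -(x - 2)*(x - 1)*(x + 4) = 0. The curves meet at x = -4, 1, 2.
On [-4, 1], y = -5*x^2 - x - 2 is on top; that piece has area ∫[-4,1] (-(-x^3 - x^2 + 10*x - 8)) dx = 875/12.
On [1, 2], y = -x^3 - 6*x^2 + 9*x - 10 is on top; that piece has area ∫[1,2] (-x^3 - x^2 + 10*x - 8) dx = 11/12.
Total enclosed area = 875/12 + 11/12 = 443/6.

443/6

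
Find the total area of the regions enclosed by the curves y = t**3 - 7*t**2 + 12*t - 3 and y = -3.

Set the curves equal: t**3 - 7*t**2 + 12*t - 3 = -3, so t**3 - 7*t**2 + 12*t = 0, which factors as t*(t - 4)*(t - 3) = 0. The curves meet at t = 0, 3, 4.
On [0, 3], y = t**3 - 7*t**2 + 12*t - 3 is on top; that piece has area ∫[0,3] (t**3 - 7*t**2 + 12*t) dt = 45/4.
On [3, 4], y = -3 is on top; that piece has area ∫[3,4] (-(t**3 - 7*t**2 + 12*t)) dt = 7/12.
Total enclosed area = 45/4 + 7/12 = 71/6.

71/6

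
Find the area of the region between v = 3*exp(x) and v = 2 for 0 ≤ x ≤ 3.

On [0, 3], (3*exp(x)) - (2) = 3*exp(x) - 2 is ≥ 0 throughout, so the area is a single integral of |3*exp(x) - 2|.
∫[0,3] (3*exp(x) - 2) dx = -9 + 3*exp(3).

-9 + 3*exp(3)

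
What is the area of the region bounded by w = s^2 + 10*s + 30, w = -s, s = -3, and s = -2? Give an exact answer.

On [-3, -2], (s^2 + 10*s + 30) - (-s) = s^2 + 11*s + 30 is ≥ 0 throughout, so the area is a single integral of |s^2 + 11*s + 30|.
∫[-3,-2] (s^2 + 11*s + 30) ds = 53/6.

53/6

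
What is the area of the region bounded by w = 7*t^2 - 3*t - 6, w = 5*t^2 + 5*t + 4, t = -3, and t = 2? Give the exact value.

196/3

The difference (7*t^2 - 3*t - 6) - (5*t^2 + 5*t + 4) = 2*t^2 - 8*t - 10 changes sign at t = -1 inside [-3, 2], so split the integral there.
∫[-3,-1] (2*t^2 - 8*t - 10) dt = 88/3.
∫[-1,2] (2*t^2 - 8*t - 10) dt = -36; the area of that piece is 36.
Total area = 88/3 + 36 = 196/3.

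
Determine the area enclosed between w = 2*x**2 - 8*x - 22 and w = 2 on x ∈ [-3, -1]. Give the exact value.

The difference (2*x**2 - 8*x - 22) - (2) = 2*x**2 - 8*x - 24 changes sign at x = -2 inside [-3, -1], so split the integral there.
∫[-3,-2] (2*x**2 - 8*x - 24) dx = 26/3.
∫[-2,-1] (2*x**2 - 8*x - 24) dx = -22/3; the area of that piece is 22/3.
Total area = 26/3 + 22/3 = 16.

16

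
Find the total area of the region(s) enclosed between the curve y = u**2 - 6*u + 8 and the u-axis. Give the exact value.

The curve meets the u-axis where u**2 - 6*u + 8 = 0, i.e. (u - 4)*(u - 2) = 0, at u = 2, 4.
On [2, 4] the curve lies below the axis; ∫[2,4] (u**2 - 6*u + 8) du = -4/3, giving area 4/3.

4/3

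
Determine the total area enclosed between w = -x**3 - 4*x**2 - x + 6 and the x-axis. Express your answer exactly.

71/6

The curve meets the x-axis where -x**3 - 4*x**2 - x + 6 = 0, i.e. -(x - 1)*(x + 2)*(x + 3) = 0, at x = -3, -2, 1.
On [-3, -2] the curve lies below the axis; ∫[-3,-2] (-x**3 - 4*x**2 - x + 6) dx = -7/12, giving area 7/12.
On [-2, 1] the curve lies above the axis; ∫[-2,1] (-x**3 - 4*x**2 - x + 6) dx = 45/4, giving area 45/4.
Total area = 7/12 + 45/4 = 71/6.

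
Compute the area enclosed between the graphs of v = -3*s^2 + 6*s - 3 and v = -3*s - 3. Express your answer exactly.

27/2

Set the curves equal: -3*s^2 + 6*s - 3 = -3*s - 3, so -3*s^2 + 9*s = 0, which factors as -3*s*(s - 3) = 0. The curves meet at s = 0, 3.
On [0, 3], v = -3*s^2 + 6*s - 3 is on top; that piece has area ∫[0,3] (-3*s^2 + 9*s) ds = 27/2.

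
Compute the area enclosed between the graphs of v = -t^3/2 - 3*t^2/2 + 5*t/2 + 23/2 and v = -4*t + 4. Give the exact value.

Set the curves equal: -t^3/2 - 3*t^2/2 + 5*t/2 + 23/2 = -4*t + 4, so -t^3/2 - 3*t^2/2 + 13*t/2 + 15/2 = 0, which factors as -(t - 3)*(t + 1)*(t + 5)/2 = 0. The curves meet at t = -5, -1, 3.
On [-5, -1], v = -4*t + 4 is on top; that piece has area ∫[-5,-1] (-(-t^3/2 - 3*t^2/2 + 13*t/2 + 15/2)) dt = 32.
On [-1, 3], v = -t^3/2 - 3*t^2/2 + 5*t/2 + 23/2 is on top; that piece has area ∫[-1,3] (-t^3/2 - 3*t^2/2 + 13*t/2 + 15/2) dt = 32.
Total enclosed area = 32 + 32 = 64.

64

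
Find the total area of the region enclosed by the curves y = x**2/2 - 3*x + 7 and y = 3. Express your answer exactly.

2/3

Set the curves equal: x**2/2 - 3*x + 7 = 3, so x**2/2 - 3*x + 4 = 0, which factors as (x - 4)*(x - 2)/2 = 0. The curves meet at x = 2, 4.
On [2, 4], y = 3 is on top; that piece has area ∫[2,4] (-(x**2/2 - 3*x + 4)) dx = 2/3.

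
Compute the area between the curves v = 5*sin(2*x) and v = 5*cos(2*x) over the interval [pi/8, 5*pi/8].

On [pi/8, 5*pi/8], (5*sin(2*x)) - (5*cos(2*x)) = 5*sin(2*x) - 5*cos(2*x) is ≥ 0 throughout, so the area is a single integral of |5*sin(2*x) - 5*cos(2*x)|.
∫[pi/8,5*pi/8] (5*sin(2*x) - 5*cos(2*x)) dx = 5*sqrt(2).

5*sqrt(2)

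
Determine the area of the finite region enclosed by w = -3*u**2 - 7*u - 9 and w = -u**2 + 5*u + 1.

64/3

Set the curves equal: -3*u**2 - 7*u - 9 = -u**2 + 5*u + 1, so -2*u**2 - 12*u - 10 = 0, which factors as -2*(u + 1)*(u + 5) = 0. The curves meet at u = -5, -1.
On [-5, -1], w = -3*u**2 - 7*u - 9 is on top; that piece has area ∫[-5,-1] (-2*u**2 - 12*u - 10) du = 64/3.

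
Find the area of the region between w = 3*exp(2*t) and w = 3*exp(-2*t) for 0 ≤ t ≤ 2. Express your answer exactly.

-3 + 3*exp(-4)/2 + 3*exp(4)/2

On [0, 2], (3*exp(2*t)) - (3*exp(-2*t)) = 3*exp(2*t) - 3*exp(-2*t) is ≥ 0 throughout, so the area is a single integral of |3*exp(2*t) - 3*exp(-2*t)|.
∫[0,2] (3*exp(2*t) - 3*exp(-2*t)) dt = -3 + 3*exp(-4)/2 + 3*exp(4)/2.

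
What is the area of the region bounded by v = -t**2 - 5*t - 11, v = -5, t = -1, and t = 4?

535/6

On [-1, 4], (-t**2 - 5*t - 11) - (-5) = -t**2 - 5*t - 6 is ≤ 0 throughout, so the area is a single integral of |-t**2 - 5*t - 6|.
∫[-1,4] (-t**2 - 5*t - 6) dt = -535/6; the area of that piece is 535/6.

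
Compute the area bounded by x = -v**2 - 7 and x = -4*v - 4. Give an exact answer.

4/3

Both boundary curves give x as a function of v, so integrate with respect to v. Setting them equal: -v**2 + 4*v - 3 = 0, i.e. -(v - 3)*(v - 1) = 0, so they meet at v = 1, 3.
For v in [1, 3], x = -v**2 - 7 is on the right; area = ∫[1,3] (-v**2 + 4*v - 3) dv = 4/3.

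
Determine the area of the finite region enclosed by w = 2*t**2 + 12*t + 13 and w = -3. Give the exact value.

Set the curves equal: 2*t**2 + 12*t + 13 = -3, so 2*t**2 + 12*t + 16 = 0, which factors as 2*(t + 2)*(t + 4) = 0. The curves meet at t = -4, -2.
On [-4, -2], w = -3 is on top; that piece has area ∫[-4,-2] (-(2*t**2 + 12*t + 16)) dt = 8/3.

8/3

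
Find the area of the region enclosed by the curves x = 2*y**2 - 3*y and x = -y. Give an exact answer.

1/3

Both boundary curves give x as a function of y, so integrate with respect to y. Setting them equal: 2*y**2 - 2*y = 0, i.e. 2*y*(y - 1) = 0, so they meet at y = 0, 1.
For y in [0, 1], x = 2*y**2 - 3*y is on the left; area = ∫[0,1] (-(2*y**2 - 2*y)) dy = 1/3.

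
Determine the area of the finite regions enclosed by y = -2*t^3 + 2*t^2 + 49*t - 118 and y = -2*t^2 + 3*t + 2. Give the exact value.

Set the curves equal: -2*t^3 + 2*t^2 + 49*t - 118 = -2*t^2 + 3*t + 2, so -2*t^3 + 4*t^2 + 46*t - 120 = 0, which factors as -2*(t - 4)*(t - 3)*(t + 5) = 0. The curves meet at t = -5, 3, 4.
On [-5, 3], y = -2*t^2 + 3*t + 2 is on top; that piece has area ∫[-5,3] (-(-2*t^3 + 4*t^2 + 46*t - 120)) dt = 2560/3.
On [3, 4], y = -2*t^3 + 2*t^2 + 49*t - 118 is on top; that piece has area ∫[3,4] (-2*t^3 + 4*t^2 + 46*t - 120) dt = 17/6.
Total enclosed area = 2560/3 + 17/6 = 5137/6.

5137/6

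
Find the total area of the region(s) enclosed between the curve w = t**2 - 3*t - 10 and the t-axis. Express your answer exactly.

The curve meets the t-axis where t**2 - 3*t - 10 = 0, i.e. (t - 5)*(t + 2) = 0, at t = -2, 5.
On [-2, 5] the curve lies below the axis; ∫[-2,5] (t**2 - 3*t - 10) dt = -343/6, giving area 343/6.

343/6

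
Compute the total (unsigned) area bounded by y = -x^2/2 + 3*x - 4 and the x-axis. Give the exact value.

2/3

The curve meets the x-axis where -x^2/2 + 3*x - 4 = 0, i.e. -(x - 4)*(x - 2)/2 = 0, at x = 2, 4.
On [2, 4] the curve lies above the axis; ∫[2,4] (-x^2/2 + 3*x - 4) dx = 2/3, giving area 2/3.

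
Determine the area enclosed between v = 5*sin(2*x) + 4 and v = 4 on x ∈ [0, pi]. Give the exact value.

10

The difference (5*sin(2*x) + 4) - (4) = 5*sin(2*x) changes sign at x = pi/2 inside [0, pi], so split the integral there.
∫[0,pi/2] (5*sin(2*x)) dx = 5.
∫[pi/2,pi] (5*sin(2*x)) dx = -5; the area of that piece is 5.
Total area = 5 + 5 = 10.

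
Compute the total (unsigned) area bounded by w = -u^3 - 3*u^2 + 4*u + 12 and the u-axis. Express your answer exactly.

The curve meets the u-axis where -u^3 - 3*u^2 + 4*u + 12 = 0, i.e. -(u - 2)*(u + 2)*(u + 3) = 0, at u = -3, -2, 2.
On [-3, -2] the curve lies below the axis; ∫[-3,-2] (-u^3 - 3*u^2 + 4*u + 12) du = -3/4, giving area 3/4.
On [-2, 2] the curve lies above the axis; ∫[-2,2] (-u^3 - 3*u^2 + 4*u + 12) du = 32, giving area 32.
Total area = 3/4 + 32 = 131/4.

131/4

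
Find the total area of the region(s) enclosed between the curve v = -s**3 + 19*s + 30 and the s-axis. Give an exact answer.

517/2

The curve meets the s-axis where -s**3 + 19*s + 30 = 0, i.e. -(s - 5)*(s + 2)*(s + 3) = 0, at s = -3, -2, 5.
On [-3, -2] the curve lies below the axis; ∫[-3,-2] (-s**3 + 19*s + 30) ds = -5/4, giving area 5/4.
On [-2, 5] the curve lies above the axis; ∫[-2,5] (-s**3 + 19*s + 30) ds = 1029/4, giving area 1029/4.
Total area = 5/4 + 1029/4 = 517/2.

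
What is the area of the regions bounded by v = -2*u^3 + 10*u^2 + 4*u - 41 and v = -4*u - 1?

937/6

Set the curves equal: -2*u^3 + 10*u^2 + 4*u - 41 = -4*u - 1, so -2*u^3 + 10*u^2 + 8*u - 40 = 0, which factors as -2*(u - 5)*(u - 2)*(u + 2) = 0. The curves meet at u = -2, 2, 5.
On [-2, 2], v = -4*u - 1 is on top; that piece has area ∫[-2,2] (-(-2*u^3 + 10*u^2 + 8*u - 40)) du = 320/3.
On [2, 5], v = -2*u^3 + 10*u^2 + 4*u - 41 is on top; that piece has area ∫[2,5] (-2*u^3 + 10*u^2 + 8*u - 40) du = 99/2.
Total enclosed area = 320/3 + 99/2 = 937/6.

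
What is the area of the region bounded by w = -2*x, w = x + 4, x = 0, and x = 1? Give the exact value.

On [0, 1], (-2*x) - (x + 4) = -3*x - 4 is ≤ 0 throughout, so the area is a single integral of |-3*x - 4|.
∫[0,1] (-3*x - 4) dx = -11/2; the area of that piece is 11/2.

11/2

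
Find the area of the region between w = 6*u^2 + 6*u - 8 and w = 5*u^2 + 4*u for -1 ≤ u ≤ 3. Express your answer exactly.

The difference (6*u^2 + 6*u - 8) - (5*u^2 + 4*u) = u^2 + 2*u - 8 changes sign at u = 2 inside [-1, 3], so split the integral there.
∫[-1,2] (u^2 + 2*u - 8) du = -18; the area of that piece is 18.
∫[2,3] (u^2 + 2*u - 8) du = 10/3.
Total area = 18 + 10/3 = 64/3.

64/3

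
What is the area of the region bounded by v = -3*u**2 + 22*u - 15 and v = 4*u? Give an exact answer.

Set the curves equal: -3*u**2 + 22*u - 15 = 4*u, so -3*u**2 + 18*u - 15 = 0, which factors as -3*(u - 5)*(u - 1) = 0. The curves meet at u = 1, 5.
On [1, 5], v = -3*u**2 + 22*u - 15 is on top; that piece has area ∫[1,5] (-3*u**2 + 18*u - 15) du = 32.

32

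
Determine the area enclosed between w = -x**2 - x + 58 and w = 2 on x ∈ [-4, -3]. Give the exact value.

283/6

On [-4, -3], (-x**2 - x + 58) - (2) = -x**2 - x + 56 is ≥ 0 throughout, so the area is a single integral of |-x**2 - x + 56|.
∫[-4,-3] (-x**2 - x + 56) dx = 283/6.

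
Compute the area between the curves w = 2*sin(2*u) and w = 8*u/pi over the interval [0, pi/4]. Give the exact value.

On [0, pi/4], (2*sin(2*u)) - (8*u/pi) = -8*u/pi + 2*sin(2*u) is ≥ 0 throughout, so the area is a single integral of |-8*u/pi + 2*sin(2*u)|.
∫[0,pi/4] (-8*u/pi + 2*sin(2*u)) du = 1 - pi/4.

1 - pi/4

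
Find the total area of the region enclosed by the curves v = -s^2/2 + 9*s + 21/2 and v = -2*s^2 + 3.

Set the curves equal: -s^2/2 + 9*s + 21/2 = -2*s^2 + 3, so 3*s^2/2 + 9*s + 15/2 = 0, which factors as 3*(s + 1)*(s + 5)/2 = 0. The curves meet at s = -5, -1.
On [-5, -1], v = -2*s^2 + 3 is on top; that piece has area ∫[-5,-1] (-(3*s^2/2 + 9*s + 15/2)) ds = 16.

16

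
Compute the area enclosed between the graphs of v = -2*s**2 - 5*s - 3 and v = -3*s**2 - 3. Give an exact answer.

125/6

Set the curves equal: -2*s**2 - 5*s - 3 = -3*s**2 - 3, so s**2 - 5*s = 0, which factors as s*(s - 5) = 0. The curves meet at s = 0, 5.
On [0, 5], v = -3*s**2 - 3 is on top; that piece has area ∫[0,5] (-(s**2 - 5*s)) ds = 125/6.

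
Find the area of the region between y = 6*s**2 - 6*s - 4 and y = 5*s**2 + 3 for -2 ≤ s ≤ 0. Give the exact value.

8

The difference (6*s**2 - 6*s - 4) - (5*s**2 + 3) = s**2 - 6*s - 7 changes sign at s = -1 inside [-2, 0], so split the integral there.
∫[-2,-1] (s**2 - 6*s - 7) ds = 13/3.
∫[-1,0] (s**2 - 6*s - 7) ds = -11/3; the area of that piece is 11/3.
Total area = 13/3 + 11/3 = 8.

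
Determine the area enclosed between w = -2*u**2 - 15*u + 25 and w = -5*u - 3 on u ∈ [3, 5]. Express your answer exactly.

268/3

On [3, 5], (-2*u**2 - 15*u + 25) - (-5*u - 3) = -2*u**2 - 10*u + 28 is ≤ 0 throughout, so the area is a single integral of |-2*u**2 - 10*u + 28|.
∫[3,5] (-2*u**2 - 10*u + 28) du = -268/3; the area of that piece is 268/3.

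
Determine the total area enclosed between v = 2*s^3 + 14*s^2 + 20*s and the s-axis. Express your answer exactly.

253/6

The curve meets the s-axis where 2*s^3 + 14*s^2 + 20*s = 0, i.e. 2*s*(s + 2)*(s + 5) = 0, at s = -5, -2, 0.
On [-5, -2] the curve lies above the axis; ∫[-5,-2] (2*s^3 + 14*s^2 + 20*s) ds = 63/2, giving area 63/2.
On [-2, 0] the curve lies below the axis; ∫[-2,0] (2*s^3 + 14*s^2 + 20*s) ds = -32/3, giving area 32/3.
Total area = 63/2 + 32/3 = 253/6.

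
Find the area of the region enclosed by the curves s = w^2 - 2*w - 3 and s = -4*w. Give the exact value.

Both boundary curves give s as a function of w, so integrate with respect to w. Setting them equal: w^2 + 2*w - 3 = 0, i.e. (w - 1)*(w + 3) = 0, so they meet at w = -3, 1.
For w in [-3, 1], s = w^2 - 2*w - 3 is on the left; area = ∫[-3,1] (-(w^2 + 2*w - 3)) dw = 32/3.

32/3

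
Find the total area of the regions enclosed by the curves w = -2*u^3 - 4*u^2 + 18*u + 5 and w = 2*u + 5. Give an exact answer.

Set the curves equal: -2*u^3 - 4*u^2 + 18*u + 5 = 2*u + 5, so -2*u^3 - 4*u^2 + 16*u = 0, which factors as -2*u*(u - 2)*(u + 4) = 0. The curves meet at u = -4, 0, 2.
On [-4, 0], w = 2*u + 5 is on top; that piece has area ∫[-4,0] (-(-2*u^3 - 4*u^2 + 16*u)) du = 256/3.
On [0, 2], w = -2*u^3 - 4*u^2 + 18*u + 5 is on top; that piece has area ∫[0,2] (-2*u^3 - 4*u^2 + 16*u) du = 40/3.
Total enclosed area = 256/3 + 40/3 = 296/3.

296/3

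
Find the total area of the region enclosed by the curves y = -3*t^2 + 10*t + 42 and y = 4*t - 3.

Set the curves equal: -3*t^2 + 10*t + 42 = 4*t - 3, so -3*t^2 + 6*t + 45 = 0, which factors as -3*(t - 5)*(t + 3) = 0. The curves meet at t = -3, 5.
On [-3, 5], y = -3*t^2 + 10*t + 42 is on top; that piece has area ∫[-3,5] (-3*t^2 + 6*t + 45) dt = 256.

256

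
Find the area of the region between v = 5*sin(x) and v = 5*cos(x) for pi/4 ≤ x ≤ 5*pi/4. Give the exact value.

10*sqrt(2)

On [pi/4, 5*pi/4], (5*sin(x)) - (5*cos(x)) = 5*sin(x) - 5*cos(x) is ≥ 0 throughout, so the area is a single integral of |5*sin(x) - 5*cos(x)|.
∫[pi/4,5*pi/4] (5*sin(x) - 5*cos(x)) dx = 10*sqrt(2).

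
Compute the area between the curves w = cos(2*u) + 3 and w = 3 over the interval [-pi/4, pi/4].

On [-pi/4, pi/4], (cos(2*u) + 3) - (3) = cos(2*u) is ≥ 0 throughout, so the area is a single integral of |cos(2*u)|.
∫[-pi/4,pi/4] (cos(2*u)) du = 1.

1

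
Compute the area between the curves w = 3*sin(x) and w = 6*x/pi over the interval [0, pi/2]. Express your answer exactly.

On [0, pi/2], (3*sin(x)) - (6*x/pi) = -6*x/pi + 3*sin(x) is ≥ 0 throughout, so the area is a single integral of |-6*x/pi + 3*sin(x)|.
∫[0,pi/2] (-6*x/pi + 3*sin(x)) dx = 3 - 3*pi/4.

3 - 3*pi/4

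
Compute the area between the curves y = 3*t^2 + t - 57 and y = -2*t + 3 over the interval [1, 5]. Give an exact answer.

109

The difference (3*t^2 + t - 57) - (-2*t + 3) = 3*t^2 + 3*t - 60 changes sign at t = 4 inside [1, 5], so split the integral there.
∫[1,4] (3*t^2 + 3*t - 60) dt = -189/2; the area of that piece is 189/2.
∫[4,5] (3*t^2 + 3*t - 60) dt = 29/2.
Total area = 189/2 + 29/2 = 109.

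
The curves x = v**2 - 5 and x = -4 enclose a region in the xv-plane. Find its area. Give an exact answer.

Both boundary curves give x as a function of v, so integrate with respect to v. Setting them equal: v**2 - 1 = 0, i.e. (v - 1)*(v + 1) = 0, so they meet at v = -1, 1.
For v in [-1, 1], x = v**2 - 5 is on the left; area = ∫[-1,1] (-(v**2 - 1)) dv = 4/3.

4/3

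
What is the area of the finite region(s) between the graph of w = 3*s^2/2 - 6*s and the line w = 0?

The curve meets the s-axis where 3*s^2/2 - 6*s = 0, i.e. 3*s*(s - 4)/2 = 0, at s = 0, 4.
On [0, 4] the curve lies below the axis; ∫[0,4] (3*s^2/2 - 6*s) ds = -16, giving area 16.

16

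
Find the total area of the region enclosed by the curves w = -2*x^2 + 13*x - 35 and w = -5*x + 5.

1/3

Set the curves equal: -2*x^2 + 13*x - 35 = -5*x + 5, so -2*x^2 + 18*x - 40 = 0, which factors as -2*(x - 5)*(x - 4) = 0. The curves meet at x = 4, 5.
On [4, 5], w = -2*x^2 + 13*x - 35 is on top; that piece has area ∫[4,5] (-2*x^2 + 18*x - 40) dx = 1/3.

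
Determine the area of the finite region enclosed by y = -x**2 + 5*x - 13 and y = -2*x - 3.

9/2

Set the curves equal: -x**2 + 5*x - 13 = -2*x - 3, so -x**2 + 7*x - 10 = 0, which factors as -(x - 5)*(x - 2) = 0. The curves meet at x = 2, 5.
On [2, 5], y = -x**2 + 5*x - 13 is on top; that piece has area ∫[2,5] (-x**2 + 7*x - 10) dx = 9/2.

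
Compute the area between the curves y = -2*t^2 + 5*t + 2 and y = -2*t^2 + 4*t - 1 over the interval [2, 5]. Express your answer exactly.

39/2

On [2, 5], (-2*t^2 + 5*t + 2) - (-2*t^2 + 4*t - 1) = t + 3 is ≥ 0 throughout, so the area is a single integral of |t + 3|.
∫[2,5] (t + 3) dt = 39/2.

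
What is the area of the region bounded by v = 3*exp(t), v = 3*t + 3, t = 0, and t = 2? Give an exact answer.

-15 + 3*exp(2)

On [0, 2], (3*exp(t)) - (3*t + 3) = -3*t + 3*exp(t) - 3 is ≥ 0 throughout, so the area is a single integral of |-3*t + 3*exp(t) - 3|.
∫[0,2] (-3*t + 3*exp(t) - 3) dt = -15 + 3*exp(2).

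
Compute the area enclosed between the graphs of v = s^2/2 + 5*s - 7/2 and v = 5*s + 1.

Set the curves equal: s^2/2 + 5*s - 7/2 = 5*s + 1, so s^2/2 - 9/2 = 0, which factors as (s - 3)*(s + 3)/2 = 0. The curves meet at s = -3, 3.
On [-3, 3], v = 5*s + 1 is on top; that piece has area ∫[-3,3] (-(s^2/2 - 9/2)) ds = 18.

18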